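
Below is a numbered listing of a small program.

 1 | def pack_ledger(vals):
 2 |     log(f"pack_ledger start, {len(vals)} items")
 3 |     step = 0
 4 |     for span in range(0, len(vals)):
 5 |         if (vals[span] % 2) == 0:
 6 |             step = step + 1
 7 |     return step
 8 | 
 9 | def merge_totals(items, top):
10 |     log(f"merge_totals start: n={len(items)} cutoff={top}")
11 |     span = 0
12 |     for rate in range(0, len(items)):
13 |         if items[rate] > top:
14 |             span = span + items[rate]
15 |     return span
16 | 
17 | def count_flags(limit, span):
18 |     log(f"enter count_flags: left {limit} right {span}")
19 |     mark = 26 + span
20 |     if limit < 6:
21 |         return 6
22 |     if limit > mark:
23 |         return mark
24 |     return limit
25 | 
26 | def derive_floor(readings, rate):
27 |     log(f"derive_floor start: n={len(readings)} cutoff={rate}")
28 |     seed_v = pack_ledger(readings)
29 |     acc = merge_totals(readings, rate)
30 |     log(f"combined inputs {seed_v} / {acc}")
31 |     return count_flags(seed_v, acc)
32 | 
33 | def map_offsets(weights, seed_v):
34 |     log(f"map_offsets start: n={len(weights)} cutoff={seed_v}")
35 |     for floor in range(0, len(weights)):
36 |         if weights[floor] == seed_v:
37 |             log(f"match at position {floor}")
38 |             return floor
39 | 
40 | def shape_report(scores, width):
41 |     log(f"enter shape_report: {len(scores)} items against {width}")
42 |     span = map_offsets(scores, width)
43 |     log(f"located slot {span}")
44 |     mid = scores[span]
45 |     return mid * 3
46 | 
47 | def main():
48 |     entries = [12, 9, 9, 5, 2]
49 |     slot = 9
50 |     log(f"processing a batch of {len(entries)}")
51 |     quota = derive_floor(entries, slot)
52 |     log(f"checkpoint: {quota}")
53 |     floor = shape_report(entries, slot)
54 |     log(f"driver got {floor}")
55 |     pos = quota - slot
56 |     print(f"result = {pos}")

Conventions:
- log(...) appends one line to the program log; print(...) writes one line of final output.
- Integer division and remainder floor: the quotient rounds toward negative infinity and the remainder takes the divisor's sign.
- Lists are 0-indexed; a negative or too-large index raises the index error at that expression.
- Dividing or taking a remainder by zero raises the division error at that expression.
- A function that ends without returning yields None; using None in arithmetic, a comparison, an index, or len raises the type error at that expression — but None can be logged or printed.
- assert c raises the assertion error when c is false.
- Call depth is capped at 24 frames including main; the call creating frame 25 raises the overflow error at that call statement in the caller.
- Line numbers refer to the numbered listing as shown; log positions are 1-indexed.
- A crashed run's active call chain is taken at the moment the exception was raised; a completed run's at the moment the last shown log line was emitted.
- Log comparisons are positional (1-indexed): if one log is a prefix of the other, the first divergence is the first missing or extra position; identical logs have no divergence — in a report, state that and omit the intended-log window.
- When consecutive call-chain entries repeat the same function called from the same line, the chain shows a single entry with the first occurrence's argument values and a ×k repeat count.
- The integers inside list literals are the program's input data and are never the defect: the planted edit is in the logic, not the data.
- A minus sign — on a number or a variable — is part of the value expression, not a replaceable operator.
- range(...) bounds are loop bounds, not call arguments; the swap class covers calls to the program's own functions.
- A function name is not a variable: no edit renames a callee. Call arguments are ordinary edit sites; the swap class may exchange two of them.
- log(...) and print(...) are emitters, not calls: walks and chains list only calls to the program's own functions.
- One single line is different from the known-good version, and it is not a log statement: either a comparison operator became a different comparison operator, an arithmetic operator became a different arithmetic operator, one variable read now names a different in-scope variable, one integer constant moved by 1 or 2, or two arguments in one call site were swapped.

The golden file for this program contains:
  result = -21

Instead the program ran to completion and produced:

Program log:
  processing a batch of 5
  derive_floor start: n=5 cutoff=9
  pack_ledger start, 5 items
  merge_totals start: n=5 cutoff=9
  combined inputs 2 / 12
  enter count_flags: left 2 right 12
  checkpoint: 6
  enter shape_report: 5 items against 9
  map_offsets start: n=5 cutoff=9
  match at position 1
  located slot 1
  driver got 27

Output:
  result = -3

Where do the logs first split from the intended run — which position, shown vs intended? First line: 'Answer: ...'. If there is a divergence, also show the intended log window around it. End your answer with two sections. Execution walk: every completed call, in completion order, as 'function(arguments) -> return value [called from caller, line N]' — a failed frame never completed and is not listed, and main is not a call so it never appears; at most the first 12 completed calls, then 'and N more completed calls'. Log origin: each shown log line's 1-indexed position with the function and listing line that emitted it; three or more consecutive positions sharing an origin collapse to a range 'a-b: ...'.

Answer: there is none — every log position agrees.
Execution walk:
  pack_ledger([12, 9, 9, 5, 2]) -> 2  [called from derive_floor, line 28]
  merge_totals([12, 9, 9, 5, 2], 9) -> 12  [called from derive_floor, line 29]
  count_flags(2, 12) -> 6  [called from derive_floor, line 31]
  derive_floor([12, 9, 9, 5, 2], 9) -> 6  [called from main, line 51]
  map_offsets([12, 9, 9, 5, 2], 9) -> 1  [called from shape_report, line 42]
  shape_report([12, 9, 9, 5, 2], 9) -> 27  [called from main, line 53]
Log origin:
  1: logged in main at line 50
  2: logged in derive_floor at line 27
  3: logged in pack_ledger at line 2
  4: logged in merge_totals at line 10
  5: logged in derive_floor at line 30
  6: logged in count_flags at line 18
  7: logged in main at line 52
  8: logged in shape_report at line 41
  9: logged in map_offsets at line 34
  10: logged in map_offsets at line 37
  11: logged in shape_report at line 43
  12: logged in main at line 54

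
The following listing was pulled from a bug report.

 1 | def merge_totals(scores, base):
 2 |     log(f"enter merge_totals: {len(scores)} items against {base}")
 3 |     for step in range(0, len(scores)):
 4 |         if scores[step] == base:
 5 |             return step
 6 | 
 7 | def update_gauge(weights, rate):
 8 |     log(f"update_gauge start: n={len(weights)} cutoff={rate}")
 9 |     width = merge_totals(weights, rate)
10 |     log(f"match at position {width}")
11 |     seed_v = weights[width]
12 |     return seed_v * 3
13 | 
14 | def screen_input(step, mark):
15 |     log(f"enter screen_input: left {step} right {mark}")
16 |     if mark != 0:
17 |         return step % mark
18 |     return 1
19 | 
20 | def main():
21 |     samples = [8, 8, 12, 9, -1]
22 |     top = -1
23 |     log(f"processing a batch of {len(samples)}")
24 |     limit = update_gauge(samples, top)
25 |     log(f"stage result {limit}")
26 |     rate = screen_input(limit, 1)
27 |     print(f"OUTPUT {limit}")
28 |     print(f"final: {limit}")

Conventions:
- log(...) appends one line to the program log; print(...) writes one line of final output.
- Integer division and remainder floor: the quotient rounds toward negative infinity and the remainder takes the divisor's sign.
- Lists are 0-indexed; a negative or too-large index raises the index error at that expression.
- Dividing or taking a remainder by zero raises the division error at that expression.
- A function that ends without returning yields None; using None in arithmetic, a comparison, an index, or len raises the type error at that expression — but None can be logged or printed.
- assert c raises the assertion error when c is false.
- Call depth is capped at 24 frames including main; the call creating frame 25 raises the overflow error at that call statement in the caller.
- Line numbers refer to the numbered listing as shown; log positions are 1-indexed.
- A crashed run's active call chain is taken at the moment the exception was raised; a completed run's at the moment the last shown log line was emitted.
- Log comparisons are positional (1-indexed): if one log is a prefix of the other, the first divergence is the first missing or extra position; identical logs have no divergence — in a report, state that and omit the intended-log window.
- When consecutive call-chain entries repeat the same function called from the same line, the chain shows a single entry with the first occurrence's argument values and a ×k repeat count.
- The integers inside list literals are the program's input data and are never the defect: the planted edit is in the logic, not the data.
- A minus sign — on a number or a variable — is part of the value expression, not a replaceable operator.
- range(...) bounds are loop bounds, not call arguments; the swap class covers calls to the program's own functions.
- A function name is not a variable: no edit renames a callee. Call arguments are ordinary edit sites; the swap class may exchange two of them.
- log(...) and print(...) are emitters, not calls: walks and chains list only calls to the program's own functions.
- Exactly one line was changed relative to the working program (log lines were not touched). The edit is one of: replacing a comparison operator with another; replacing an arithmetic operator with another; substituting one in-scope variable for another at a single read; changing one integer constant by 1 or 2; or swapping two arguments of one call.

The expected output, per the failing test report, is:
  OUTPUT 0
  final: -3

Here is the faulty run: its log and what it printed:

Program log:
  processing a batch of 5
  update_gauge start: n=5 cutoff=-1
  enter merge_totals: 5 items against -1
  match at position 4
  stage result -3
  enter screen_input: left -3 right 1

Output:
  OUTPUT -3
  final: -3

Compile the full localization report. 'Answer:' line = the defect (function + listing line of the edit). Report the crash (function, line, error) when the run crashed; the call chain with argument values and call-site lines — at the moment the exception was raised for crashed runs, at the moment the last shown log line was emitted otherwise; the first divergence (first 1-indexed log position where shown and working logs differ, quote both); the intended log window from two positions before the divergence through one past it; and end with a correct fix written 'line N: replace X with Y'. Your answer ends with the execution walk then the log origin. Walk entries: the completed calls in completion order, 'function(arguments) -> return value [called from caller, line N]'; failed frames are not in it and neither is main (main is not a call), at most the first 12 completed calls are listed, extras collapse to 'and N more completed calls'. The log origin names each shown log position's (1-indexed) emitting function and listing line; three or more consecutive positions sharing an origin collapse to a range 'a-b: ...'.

Answer: the defect is in main at line 27.
The tell: Every logged value matches the working version; the printed result is what differs.
Call chain: main -> screen_input(-3, 1) (called at line 26).
First divergence: none — the logs agree in full.
Execution walk:
  merge_totals([8, 8, 12, 9, -1], -1) -> 4  [called from update_gauge, line 9]
  update_gauge([8, 8, 12, 9, -1], -1) -> -3  [called from main, line 24]
  screen_input(-3, 1) -> 0  [called from main, line 26]
Log line origins:
  1: logged in main at line 23
  2: logged in update_gauge at line 8
  3: logged in merge_totals at line 2
  4: logged in update_gauge at line 10
  5: logged in main at line 25
  6: logged in screen_input at line 15
A correct fix: line 27: replace `limit` with `rate`.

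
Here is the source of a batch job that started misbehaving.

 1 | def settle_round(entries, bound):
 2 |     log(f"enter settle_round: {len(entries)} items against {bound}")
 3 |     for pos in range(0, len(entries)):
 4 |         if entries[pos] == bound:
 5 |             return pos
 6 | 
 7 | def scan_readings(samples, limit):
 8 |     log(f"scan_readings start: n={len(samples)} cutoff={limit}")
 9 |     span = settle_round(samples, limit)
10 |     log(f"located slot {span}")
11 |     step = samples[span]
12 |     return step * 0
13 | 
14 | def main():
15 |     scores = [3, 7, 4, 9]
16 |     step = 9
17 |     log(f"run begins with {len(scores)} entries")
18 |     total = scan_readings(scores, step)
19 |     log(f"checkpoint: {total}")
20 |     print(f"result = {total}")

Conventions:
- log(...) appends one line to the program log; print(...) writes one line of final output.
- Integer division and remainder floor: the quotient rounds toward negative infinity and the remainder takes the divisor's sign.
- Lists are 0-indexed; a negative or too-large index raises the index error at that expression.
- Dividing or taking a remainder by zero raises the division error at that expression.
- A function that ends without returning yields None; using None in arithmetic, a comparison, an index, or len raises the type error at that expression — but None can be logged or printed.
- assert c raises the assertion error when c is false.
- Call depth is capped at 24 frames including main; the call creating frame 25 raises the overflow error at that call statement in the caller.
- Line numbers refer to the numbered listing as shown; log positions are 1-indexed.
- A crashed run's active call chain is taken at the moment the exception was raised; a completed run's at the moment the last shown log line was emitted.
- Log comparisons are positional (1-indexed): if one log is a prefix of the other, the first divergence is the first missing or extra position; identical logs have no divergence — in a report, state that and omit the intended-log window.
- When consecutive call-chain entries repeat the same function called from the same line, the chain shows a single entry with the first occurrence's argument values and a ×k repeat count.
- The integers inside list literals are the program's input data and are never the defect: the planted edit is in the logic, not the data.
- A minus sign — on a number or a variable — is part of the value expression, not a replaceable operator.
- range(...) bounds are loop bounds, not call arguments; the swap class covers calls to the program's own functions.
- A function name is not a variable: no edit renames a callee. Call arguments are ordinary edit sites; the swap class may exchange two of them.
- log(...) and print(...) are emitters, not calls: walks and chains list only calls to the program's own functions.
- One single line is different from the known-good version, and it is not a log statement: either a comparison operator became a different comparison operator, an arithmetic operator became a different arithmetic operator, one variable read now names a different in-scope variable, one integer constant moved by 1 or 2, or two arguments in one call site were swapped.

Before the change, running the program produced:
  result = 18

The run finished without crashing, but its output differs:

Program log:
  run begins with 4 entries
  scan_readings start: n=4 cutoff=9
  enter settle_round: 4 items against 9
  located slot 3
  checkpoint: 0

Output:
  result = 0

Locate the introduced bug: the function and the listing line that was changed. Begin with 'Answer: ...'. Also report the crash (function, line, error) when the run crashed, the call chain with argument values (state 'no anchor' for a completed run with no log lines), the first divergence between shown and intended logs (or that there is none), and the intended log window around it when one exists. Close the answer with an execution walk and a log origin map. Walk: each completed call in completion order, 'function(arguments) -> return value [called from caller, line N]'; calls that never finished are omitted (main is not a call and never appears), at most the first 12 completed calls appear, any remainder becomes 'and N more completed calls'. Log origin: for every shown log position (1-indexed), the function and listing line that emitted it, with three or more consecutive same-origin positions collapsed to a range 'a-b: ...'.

Answer: the defect is in scan_readings at line 12.
The tell: Position 5 is the first bad log line: 'checkpoint: 0' should read 'checkpoint: 18'.
Call chain: main.
First divergence: at position 5 the run shows 'checkpoint: 0' where the working version logs 'checkpoint: 18'.
Intended log window:
  3: enter settle_round: 4 items against 9
  4: located slot 3
  5: checkpoint: 18
Execution walk:
  settle_round([3, 7, 4, 9], 9) -> 3  [called from scan_readings, line 9]
  scan_readings([3, 7, 4, 9], 9) -> 0  [called from main, line 18]
Log origins:
  1: logged in main at line 17
  2: logged in scan_readings at line 8
  3: logged in settle_round at line 2
  4: logged in scan_readings at line 10
  5: logged in main at line 19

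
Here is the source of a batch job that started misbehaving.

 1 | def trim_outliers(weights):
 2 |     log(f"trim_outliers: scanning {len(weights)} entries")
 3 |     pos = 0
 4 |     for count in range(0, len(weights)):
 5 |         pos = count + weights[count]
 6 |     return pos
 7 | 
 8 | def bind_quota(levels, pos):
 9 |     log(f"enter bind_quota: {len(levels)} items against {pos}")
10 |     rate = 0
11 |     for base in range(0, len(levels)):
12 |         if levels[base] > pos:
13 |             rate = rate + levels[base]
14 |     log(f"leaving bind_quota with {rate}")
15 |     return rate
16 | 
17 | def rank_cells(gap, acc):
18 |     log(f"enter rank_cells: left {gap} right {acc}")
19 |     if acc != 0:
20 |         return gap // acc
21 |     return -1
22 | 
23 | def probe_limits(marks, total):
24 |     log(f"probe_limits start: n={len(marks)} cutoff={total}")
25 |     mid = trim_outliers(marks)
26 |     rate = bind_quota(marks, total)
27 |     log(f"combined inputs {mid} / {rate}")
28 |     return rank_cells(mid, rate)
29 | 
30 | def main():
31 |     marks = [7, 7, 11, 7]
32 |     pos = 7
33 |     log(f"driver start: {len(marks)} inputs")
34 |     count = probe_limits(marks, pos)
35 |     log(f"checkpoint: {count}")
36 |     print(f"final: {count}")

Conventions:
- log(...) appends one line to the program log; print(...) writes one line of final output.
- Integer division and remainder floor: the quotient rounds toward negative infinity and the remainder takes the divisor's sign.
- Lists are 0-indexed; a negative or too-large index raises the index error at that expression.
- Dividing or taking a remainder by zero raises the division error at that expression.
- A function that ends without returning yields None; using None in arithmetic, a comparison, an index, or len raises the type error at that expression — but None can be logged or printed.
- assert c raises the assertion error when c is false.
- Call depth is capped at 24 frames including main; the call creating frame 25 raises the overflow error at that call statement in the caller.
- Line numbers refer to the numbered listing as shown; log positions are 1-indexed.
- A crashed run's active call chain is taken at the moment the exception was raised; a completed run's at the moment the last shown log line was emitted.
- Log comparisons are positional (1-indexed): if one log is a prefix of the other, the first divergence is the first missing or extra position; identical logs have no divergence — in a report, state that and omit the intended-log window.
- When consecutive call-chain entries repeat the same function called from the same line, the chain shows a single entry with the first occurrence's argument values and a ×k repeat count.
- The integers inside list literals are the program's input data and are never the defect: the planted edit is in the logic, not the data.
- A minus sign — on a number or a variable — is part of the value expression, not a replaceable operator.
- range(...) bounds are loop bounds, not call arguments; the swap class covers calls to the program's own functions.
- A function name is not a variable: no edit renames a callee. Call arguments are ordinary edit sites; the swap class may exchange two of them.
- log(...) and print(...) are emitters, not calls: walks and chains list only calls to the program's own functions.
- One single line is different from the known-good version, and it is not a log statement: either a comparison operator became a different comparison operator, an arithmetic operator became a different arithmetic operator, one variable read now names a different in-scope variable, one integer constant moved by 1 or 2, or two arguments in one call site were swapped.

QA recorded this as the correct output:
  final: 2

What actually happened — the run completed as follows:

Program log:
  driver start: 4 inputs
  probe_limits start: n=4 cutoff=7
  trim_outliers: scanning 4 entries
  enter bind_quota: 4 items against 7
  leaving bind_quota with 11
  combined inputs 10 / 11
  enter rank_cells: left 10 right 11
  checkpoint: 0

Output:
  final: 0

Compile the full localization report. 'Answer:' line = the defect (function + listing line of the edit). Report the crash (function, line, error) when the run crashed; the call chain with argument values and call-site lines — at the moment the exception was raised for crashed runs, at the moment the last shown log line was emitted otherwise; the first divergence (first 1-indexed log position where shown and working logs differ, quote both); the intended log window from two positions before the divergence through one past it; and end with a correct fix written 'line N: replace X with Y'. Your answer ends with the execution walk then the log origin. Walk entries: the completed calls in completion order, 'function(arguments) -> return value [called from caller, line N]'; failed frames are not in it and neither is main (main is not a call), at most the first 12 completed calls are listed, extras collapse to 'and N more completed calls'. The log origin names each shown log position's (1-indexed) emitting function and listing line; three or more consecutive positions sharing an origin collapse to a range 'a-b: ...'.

Answer: the defect is in trim_outliers at line 5.
Key fact: Log line 6 is where behavior first shows: 'combined inputs 10 / 11' appears instead of 'combined inputs 32 / 11'.
Call chain: main.
First divergence: position 6; shown 'combined inputs 10 / 11' vs intended 'combined inputs 32 / 11'.
Intended log window:
  4: enter bind_quota: 4 items against 7
  5: leaving bind_quota with 11
  6: combined inputs 32 / 11
  7: enter rank_cells: left 32 right 11
Execution walk:
  trim_outliers([7, 7, 11, 7]) -> 10  [called from probe_limits, line 25]
  bind_quota([7, 7, 11, 7], 7) -> 11  [called from probe_limits, line 26]
  rank_cells(10, 11) -> 0  [called from probe_limits, line 28]
  probe_limits([7, 7, 11, 7], 7) -> 0  [called from main, line 34]
Log origins:
  1: logged in main at line 33
  2: logged in probe_limits at line 24
  3: logged in trim_outliers at line 2
  4: logged in bind_quota at line 9
  5: logged in bind_quota at line 14
  6: logged in probe_limits at line 27
  7: logged in rank_cells at line 18
  8: logged in main at line 35
A correct fix: line 5: replace `count + weights[count]` with `pos + weights[count]`.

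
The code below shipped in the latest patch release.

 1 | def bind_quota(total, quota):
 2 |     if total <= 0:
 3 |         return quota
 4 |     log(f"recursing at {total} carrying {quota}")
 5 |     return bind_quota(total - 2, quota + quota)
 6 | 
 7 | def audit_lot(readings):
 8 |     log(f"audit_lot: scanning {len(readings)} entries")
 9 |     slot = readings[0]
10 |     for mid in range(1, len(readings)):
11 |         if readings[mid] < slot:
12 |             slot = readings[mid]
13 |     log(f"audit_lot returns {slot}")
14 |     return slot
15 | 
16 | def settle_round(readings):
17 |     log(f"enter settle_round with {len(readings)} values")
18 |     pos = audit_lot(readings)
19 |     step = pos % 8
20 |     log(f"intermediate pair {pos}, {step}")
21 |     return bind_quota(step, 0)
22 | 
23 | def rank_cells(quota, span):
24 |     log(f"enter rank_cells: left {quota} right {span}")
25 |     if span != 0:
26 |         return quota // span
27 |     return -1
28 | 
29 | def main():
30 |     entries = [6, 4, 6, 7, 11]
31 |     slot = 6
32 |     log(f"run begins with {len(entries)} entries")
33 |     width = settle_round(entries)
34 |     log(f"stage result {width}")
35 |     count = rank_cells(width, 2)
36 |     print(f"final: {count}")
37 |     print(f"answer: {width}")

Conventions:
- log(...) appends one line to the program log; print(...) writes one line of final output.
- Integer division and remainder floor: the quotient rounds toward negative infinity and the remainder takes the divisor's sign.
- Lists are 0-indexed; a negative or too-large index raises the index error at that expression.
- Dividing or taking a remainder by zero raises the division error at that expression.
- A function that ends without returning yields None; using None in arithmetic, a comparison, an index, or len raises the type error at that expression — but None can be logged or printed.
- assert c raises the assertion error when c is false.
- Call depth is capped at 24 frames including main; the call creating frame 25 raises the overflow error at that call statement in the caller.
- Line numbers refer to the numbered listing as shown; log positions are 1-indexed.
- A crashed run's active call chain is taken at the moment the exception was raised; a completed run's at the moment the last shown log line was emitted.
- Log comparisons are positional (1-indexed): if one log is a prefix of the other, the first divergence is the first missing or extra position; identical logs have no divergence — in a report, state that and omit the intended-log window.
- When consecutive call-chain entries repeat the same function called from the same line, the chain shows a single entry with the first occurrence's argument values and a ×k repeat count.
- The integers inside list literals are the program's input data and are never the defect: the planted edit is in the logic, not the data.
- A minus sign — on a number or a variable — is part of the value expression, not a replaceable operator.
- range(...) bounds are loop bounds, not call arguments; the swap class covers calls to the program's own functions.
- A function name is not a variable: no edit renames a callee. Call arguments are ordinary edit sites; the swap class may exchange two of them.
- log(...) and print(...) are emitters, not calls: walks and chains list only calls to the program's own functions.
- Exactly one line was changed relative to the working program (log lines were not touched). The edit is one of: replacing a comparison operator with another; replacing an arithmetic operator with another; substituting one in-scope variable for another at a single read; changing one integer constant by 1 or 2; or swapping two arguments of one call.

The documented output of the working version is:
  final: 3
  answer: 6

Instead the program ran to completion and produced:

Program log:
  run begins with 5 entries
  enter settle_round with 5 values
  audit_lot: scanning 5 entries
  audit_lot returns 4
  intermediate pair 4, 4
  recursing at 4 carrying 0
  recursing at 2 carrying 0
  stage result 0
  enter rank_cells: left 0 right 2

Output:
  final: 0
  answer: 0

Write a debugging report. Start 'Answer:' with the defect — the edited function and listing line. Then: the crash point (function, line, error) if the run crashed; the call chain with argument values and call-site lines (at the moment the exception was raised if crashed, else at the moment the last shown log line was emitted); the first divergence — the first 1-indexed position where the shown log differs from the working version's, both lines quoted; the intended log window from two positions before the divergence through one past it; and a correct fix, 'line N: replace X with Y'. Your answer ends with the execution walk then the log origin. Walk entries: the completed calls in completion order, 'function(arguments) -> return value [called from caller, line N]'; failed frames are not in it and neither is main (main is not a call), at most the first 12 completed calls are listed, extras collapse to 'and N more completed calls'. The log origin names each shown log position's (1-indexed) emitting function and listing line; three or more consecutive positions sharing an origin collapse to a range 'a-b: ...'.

Answer: the defect is in bind_quota at line 5.
Key observation: Log line 7 is where behavior first shows: 'recursing at 2 carrying 0' appears instead of 'recursing at 2 carrying 4'.
Call chain: main -> rank_cells(0, 2) (called at line 35).
First divergence: position 7; shown 'recursing at 2 carrying 0' vs intended 'recursing at 2 carrying 4'.
Intended log window:
  5: intermediate pair 4, 4
  6: recursing at 4 carrying 0
  7: recursing at 2 carrying 4
  8: stage result 6
Execution walk:
  audit_lot([6, 4, 6, 7, 11]) -> 4  [called from settle_round, line 18]
  bind_quota(0, 0) -> 0  [called from bind_quota, line 5]
  bind_quota(2, 0) -> 0  [called from bind_quota, line 5]
  bind_quota(4, 0) -> 0  [called from settle_round, line 21]
  settle_round([6, 4, 6, 7, 11]) -> 0  [called from main, line 33]
  rank_cells(0, 2) -> 0  [called from main, line 35]
Origin of each log line:
  1: from main, line 32
  2: from settle_round, line 17
  3: from audit_lot, line 8
  4: from audit_lot, line 13
  5: from settle_round, line 20
  6: from bind_quota, line 4
  7: from bind_quota, line 4
  8: from main, line 34
  9: from rank_cells, line 24
A correct fix: line 5: replace `quota + quota` with `quota + total`.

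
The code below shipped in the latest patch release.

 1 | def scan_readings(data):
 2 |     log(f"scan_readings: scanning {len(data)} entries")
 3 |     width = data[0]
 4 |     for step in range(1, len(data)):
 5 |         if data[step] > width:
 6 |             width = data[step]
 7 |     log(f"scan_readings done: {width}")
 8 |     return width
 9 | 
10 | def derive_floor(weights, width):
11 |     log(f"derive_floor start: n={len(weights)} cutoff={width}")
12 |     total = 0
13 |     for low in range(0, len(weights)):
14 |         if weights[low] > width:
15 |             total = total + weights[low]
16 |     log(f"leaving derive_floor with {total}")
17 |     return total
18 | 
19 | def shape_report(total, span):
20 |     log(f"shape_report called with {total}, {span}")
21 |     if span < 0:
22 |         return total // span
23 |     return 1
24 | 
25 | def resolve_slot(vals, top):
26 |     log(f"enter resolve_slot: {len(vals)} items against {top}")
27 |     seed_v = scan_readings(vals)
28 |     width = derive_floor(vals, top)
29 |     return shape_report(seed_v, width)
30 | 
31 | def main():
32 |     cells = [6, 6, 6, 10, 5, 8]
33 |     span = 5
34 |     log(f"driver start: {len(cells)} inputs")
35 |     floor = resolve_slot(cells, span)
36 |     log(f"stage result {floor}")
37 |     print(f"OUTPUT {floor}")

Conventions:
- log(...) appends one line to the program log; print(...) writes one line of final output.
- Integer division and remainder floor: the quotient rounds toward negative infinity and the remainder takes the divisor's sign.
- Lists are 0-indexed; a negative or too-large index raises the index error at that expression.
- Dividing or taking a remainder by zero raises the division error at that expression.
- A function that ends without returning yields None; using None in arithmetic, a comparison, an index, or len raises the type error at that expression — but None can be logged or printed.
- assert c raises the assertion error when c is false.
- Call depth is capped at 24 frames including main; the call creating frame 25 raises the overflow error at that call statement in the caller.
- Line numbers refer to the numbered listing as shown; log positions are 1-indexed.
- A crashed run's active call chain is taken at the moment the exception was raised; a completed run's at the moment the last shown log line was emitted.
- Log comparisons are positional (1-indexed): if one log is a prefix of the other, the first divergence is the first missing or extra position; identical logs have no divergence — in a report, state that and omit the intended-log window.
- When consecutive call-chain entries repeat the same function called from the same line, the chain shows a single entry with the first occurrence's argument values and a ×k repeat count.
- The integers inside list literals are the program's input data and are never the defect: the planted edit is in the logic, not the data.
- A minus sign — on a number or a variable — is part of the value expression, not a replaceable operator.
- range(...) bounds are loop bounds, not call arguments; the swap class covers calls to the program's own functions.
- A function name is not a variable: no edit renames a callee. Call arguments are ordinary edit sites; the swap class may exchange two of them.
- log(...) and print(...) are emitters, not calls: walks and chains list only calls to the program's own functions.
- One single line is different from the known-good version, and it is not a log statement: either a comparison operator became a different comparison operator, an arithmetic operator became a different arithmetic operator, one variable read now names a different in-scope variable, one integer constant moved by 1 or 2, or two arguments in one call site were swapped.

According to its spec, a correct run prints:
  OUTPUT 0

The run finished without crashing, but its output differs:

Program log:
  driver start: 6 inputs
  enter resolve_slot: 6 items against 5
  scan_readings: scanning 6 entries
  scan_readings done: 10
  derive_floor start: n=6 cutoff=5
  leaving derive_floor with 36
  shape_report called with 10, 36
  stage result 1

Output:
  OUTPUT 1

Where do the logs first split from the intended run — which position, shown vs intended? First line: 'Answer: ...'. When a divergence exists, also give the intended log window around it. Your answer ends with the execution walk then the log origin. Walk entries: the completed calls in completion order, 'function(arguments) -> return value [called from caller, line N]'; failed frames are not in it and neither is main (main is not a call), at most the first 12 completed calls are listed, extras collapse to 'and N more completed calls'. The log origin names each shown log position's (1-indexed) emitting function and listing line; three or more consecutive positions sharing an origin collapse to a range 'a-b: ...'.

Answer: position 8 — the shown line 'stage result 1' should read 'stage result 0'.
Intended log window:
  6: leaving derive_floor with 36
  7: shape_report called with 10, 36
  8: stage result 0
Execution walk:
  scan_readings([6, 6, 6, 10, 5, 8]) -> 10  [called from resolve_slot, line 27]
  derive_floor([6, 6, 6, 10, 5, 8], 5) -> 36  [called from resolve_slot, line 28]
  shape_report(10, 36) -> 1  [called from resolve_slot, line 29]
  resolve_slot([6, 6, 6, 10, 5, 8], 5) -> 1  [called from main, line 35]
Log origin:
  1: emitted by main (line 34)
  2: emitted by resolve_slot (line 26)
  3: emitted by scan_readings (line 2)
  4: emitted by scan_readings (line 7)
  5: emitted by derive_floor (line 11)
  6: emitted by derive_floor (line 16)
  7: emitted by shape_report (line 20)
  8: emitted by main (line 36)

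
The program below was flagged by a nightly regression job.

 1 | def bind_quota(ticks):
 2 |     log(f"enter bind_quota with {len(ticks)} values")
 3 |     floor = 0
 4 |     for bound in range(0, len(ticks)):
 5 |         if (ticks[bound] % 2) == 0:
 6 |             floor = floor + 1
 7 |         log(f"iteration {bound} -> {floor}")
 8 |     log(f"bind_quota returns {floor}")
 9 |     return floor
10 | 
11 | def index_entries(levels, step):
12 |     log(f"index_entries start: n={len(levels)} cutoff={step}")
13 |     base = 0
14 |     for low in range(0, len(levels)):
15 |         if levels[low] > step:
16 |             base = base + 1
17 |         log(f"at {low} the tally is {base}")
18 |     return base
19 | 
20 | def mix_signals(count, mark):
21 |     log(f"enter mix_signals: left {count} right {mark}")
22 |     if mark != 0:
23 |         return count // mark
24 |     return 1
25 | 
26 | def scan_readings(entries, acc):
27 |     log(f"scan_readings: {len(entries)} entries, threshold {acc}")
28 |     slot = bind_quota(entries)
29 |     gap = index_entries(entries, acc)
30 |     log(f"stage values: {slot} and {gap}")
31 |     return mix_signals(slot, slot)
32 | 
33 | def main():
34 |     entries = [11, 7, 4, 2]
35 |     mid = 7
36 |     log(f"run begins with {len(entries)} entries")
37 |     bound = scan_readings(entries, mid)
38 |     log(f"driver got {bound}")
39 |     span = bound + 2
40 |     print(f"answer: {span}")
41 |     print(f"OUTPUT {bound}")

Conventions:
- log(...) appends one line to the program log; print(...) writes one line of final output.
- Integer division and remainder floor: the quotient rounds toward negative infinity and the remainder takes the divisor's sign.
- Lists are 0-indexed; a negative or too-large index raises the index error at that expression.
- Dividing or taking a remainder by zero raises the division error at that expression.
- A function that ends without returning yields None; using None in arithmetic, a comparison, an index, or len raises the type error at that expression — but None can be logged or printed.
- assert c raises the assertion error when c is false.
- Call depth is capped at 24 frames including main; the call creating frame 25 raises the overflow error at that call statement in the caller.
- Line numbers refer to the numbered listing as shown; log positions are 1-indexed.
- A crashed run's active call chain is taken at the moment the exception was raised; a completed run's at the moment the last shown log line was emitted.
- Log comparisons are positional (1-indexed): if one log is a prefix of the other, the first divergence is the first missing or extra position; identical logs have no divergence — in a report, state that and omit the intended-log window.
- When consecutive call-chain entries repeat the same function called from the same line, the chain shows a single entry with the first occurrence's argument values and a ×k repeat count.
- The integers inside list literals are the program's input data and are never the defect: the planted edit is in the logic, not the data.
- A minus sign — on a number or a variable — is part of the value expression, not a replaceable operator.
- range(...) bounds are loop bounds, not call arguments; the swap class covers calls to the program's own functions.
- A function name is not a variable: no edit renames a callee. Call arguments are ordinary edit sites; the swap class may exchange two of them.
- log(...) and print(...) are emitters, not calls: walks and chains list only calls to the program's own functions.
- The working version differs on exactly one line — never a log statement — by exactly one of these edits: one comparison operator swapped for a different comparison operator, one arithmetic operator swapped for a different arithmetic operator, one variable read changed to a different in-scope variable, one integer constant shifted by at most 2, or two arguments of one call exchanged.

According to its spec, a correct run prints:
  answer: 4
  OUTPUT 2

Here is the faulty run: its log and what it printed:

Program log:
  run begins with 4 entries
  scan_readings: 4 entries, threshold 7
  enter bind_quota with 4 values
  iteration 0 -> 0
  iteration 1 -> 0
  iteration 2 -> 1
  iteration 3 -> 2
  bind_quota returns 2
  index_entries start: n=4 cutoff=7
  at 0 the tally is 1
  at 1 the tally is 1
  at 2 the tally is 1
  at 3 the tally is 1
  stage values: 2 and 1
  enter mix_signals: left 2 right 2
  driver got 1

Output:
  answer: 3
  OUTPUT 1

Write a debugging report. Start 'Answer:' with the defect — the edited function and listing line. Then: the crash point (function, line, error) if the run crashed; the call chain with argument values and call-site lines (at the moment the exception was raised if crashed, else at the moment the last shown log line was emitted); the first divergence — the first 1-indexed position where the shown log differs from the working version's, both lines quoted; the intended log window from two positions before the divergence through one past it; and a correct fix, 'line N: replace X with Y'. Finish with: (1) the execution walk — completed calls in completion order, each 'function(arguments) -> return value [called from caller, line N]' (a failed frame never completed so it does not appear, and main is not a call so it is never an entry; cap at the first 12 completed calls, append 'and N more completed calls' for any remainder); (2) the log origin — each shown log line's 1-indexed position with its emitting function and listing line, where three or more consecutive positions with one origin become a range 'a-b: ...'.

Answer: the defect is in scan_readings at line 31.
The tell: The earliest visible damage is log position 15 — 'enter mix_signals: left 2 right 2' rather than the intended 'enter mix_signals: left 2 right 1'.
Call chain: main.
First divergence: position 15 — the shown line 'enter mix_signals: left 2 right 2' should read 'enter mix_signals: left 2 right 1'.
Intended log window:
  13: at 3 the tally is 1
  14: stage values: 2 and 1
  15: enter mix_signals: left 2 right 1
  16: driver got 2
Execution walk:
  bind_quota([11, 7, 4, 2]) -> 2  [called from scan_readings, line 28]
  index_entries([11, 7, 4, 2], 7) -> 1  [called from scan_readings, line 29]
  mix_signals(2, 2) -> 1  [called from scan_readings, line 31]
  scan_readings([11, 7, 4, 2], 7) -> 1  [called from main, line 37]
Origin of each log line:
  1: emitted by main (line 36)
  2: emitted by scan_readings (line 27)
  3: emitted by bind_quota (line 2)
  4-7: emitted by bind_quota (line 7)
  8: emitted by bind_quota (line 8)
  9: emitted by index_entries (line 12)
  10-13: emitted by index_entries (line 17)
  14: emitted by scan_readings (line 30)
  15: emitted by mix_signals (line 21)
  16: emitted by main (line 38)
A correct fix: line 31: replace `mix_signals(slot, slot)` with `mix_signals(slot, gap)`.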